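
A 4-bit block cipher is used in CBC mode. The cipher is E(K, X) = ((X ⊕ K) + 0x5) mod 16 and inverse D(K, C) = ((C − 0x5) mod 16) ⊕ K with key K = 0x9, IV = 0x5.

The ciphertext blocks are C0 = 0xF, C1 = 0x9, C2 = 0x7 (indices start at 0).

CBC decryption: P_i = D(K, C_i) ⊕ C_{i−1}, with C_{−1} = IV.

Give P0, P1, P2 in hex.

P0: D(K, 0xF) = 0x3; 0x3 ⊕ 0x5 = 0x6.
P1: D(K, 0x9) = 0xD; 0xD ⊕ 0xF = 0x2.
P2: D(K, 0x7) = 0xB; 0xB ⊕ 0x9 = 0x2.

P0 = 0x6, P1 = 0x2, P2 = 0x2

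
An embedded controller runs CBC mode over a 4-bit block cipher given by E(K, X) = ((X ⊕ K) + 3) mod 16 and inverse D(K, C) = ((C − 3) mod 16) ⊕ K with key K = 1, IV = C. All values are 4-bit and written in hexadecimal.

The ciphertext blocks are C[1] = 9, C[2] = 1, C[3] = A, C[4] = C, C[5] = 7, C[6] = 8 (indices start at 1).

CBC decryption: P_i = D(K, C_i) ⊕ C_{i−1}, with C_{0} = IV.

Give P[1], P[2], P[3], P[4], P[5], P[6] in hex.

P[1] = B, P[2] = 6, P[3] = 7, P[4] = 2, P[5] = 9, P[6] = 3

P[1]: D(K, 9) = 7; 7 ⊕ C = B.
P[2]: D(K, 1) = F; F ⊕ 9 = 6.
P[3]: D(K, A) = 6; 6 ⊕ 1 = 7.
P[4]: D(K, C) = 8; 8 ⊕ A = 2.
P[5]: D(K, 7) = 5; 5 ⊕ C = 9.
P[6]: D(K, 8) = 4; 4 ⊕ 7 = 3.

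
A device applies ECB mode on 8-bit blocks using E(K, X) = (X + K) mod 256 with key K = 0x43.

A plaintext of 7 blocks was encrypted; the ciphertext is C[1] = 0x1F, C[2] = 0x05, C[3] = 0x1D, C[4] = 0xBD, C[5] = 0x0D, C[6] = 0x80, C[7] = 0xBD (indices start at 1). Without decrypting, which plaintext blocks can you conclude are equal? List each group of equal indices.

ECB encrypts each block independently with the same key, so equal ciphertext blocks imply equal plaintext blocks.
C[4] = C[7] = 0xBD, so P[4] = P[7].

P[4] = P[7]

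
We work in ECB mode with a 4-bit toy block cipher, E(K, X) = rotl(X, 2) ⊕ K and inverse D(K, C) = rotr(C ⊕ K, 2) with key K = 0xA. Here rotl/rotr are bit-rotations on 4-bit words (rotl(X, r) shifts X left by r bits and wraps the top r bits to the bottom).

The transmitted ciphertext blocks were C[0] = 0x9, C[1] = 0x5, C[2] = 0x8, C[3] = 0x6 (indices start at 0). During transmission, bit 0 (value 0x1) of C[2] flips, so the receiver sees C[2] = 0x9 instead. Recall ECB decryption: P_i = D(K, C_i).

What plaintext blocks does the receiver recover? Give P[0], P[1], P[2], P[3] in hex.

Only C[2] changed, to 0x9. In ECB, a change in C_i affects only P_i. Decrypting the received ciphertext:
P[0]: D(K, 0x9) = 0xC.
P[1]: D(K, 0x5) = 0xF.
P[2]: D(K, 0x9) = 0xC.
P[3]: D(K, 0x6) = 0x3.
Blocks that differ from the original plaintext: P[2].

P[0] = 0xC, P[1] = 0xF, P[2] = 0xC, P[3] = 0x3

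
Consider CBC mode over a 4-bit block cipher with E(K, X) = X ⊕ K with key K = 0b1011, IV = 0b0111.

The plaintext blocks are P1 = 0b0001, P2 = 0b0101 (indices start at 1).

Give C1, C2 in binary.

CBC encryption: C_i = E(K, P_i ⊕ C_{i−1}), with C_{0} = IV.
C1: P1 ⊕ 0b0111 = 0b0110; E(K, 0b0110) = 0b1101.
C2: P2 ⊕ 0b1101 = 0b1000; E(K, 0b1000) = 0b0011.

C1 = 0b1101, C2 = 0b0011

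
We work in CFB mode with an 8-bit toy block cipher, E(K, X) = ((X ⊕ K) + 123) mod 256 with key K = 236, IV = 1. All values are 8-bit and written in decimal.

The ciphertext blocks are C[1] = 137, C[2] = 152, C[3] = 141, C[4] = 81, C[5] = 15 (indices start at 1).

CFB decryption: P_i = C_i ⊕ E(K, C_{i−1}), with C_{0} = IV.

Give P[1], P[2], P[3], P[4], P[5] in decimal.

P[1] = 225, P[2] = 120, P[3] = 98, P[4] = 141, P[5] = 55

P[1]: E(K, 1) = 104; 137 ⊕ 104 = 225.
P[2]: E(K, 137) = 224; 152 ⊕ 224 = 120.
P[3]: E(K, 152) = 239; 141 ⊕ 239 = 98.
P[4]: E(K, 141) = 220; 81 ⊕ 220 = 141.
P[5]: E(K, 81) = 56; 15 ⊕ 56 = 55.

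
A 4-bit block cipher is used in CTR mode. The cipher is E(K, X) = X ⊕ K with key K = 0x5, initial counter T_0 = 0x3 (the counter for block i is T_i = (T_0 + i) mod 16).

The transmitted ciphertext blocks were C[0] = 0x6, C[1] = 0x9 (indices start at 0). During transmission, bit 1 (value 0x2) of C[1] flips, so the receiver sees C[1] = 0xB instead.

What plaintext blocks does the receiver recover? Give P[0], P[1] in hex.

P[0] = 0x0, P[1] = 0xA

CTR decryption: S_i = E(K, T_i) where T_i is the counter for block i; P_i = C_i ⊕ S_i.
Only C[1] changed, to 0xB. In CTR, a change in C_i flips the same bit in P_i only; the keystream is unaffected. Decrypting the received ciphertext:
P[0]: T = 0x3, S = E(K, T) = 0x6; 0x6 ⊕ 0x6 = 0x0.
P[1]: T = 0x4, S = E(K, T) = 0x1; 0xB ⊕ 0x1 = 0xA.
Blocks that differ from the original plaintext: P[1].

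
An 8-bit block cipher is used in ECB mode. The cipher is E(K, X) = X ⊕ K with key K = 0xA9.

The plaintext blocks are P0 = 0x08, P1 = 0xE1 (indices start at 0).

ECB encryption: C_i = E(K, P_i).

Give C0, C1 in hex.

C0 = 0xA1, C1 = 0x48

C0: E(K, 0x08) = 0xA1.
C1: E(K, 0xE1) = 0x48.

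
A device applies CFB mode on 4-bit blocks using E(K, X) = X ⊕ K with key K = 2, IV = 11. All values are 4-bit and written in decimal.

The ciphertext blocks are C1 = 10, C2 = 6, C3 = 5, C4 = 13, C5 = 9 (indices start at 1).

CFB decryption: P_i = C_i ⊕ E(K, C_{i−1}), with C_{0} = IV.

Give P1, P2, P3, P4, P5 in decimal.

P1 = 3, P2 = 14, P3 = 1, P4 = 10, P5 = 6

P1: E(K, 11) = 9; 10 ⊕ 9 = 3.
P2: E(K, 10) = 8; 6 ⊕ 8 = 14.
P3: E(K, 6) = 4; 5 ⊕ 4 = 1.
P4: E(K, 5) = 7; 13 ⊕ 7 = 10.
P5: E(K, 13) = 15; 9 ⊕ 15 = 6.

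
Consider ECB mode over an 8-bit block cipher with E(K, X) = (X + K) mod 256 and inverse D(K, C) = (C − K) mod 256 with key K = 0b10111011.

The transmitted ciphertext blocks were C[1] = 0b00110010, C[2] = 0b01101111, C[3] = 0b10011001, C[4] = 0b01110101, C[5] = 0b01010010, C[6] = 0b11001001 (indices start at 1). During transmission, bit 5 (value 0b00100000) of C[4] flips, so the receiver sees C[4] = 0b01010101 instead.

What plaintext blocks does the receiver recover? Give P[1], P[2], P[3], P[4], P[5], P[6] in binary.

P[1] = 0b01110111, P[2] = 0b10110100, P[3] = 0b11011110, P[4] = 0b10011010, P[5] = 0b10010111, P[6] = 0b00001110

ECB decryption: P_i = D(K, C_i).
Only C[4] changed, to 0b01010101. In ECB, a change in C_i affects only P_i. Decrypting the received ciphertext:
P[1]: D(K, 0b00110010) = 0b01110111.
P[2]: D(K, 0b01101111) = 0b10110100.
P[3]: D(K, 0b10011001) = 0b11011110.
P[4]: D(K, 0b01010101) = 0b10011010.
P[5]: D(K, 0b01010010) = 0b10010111.
P[6]: D(K, 0b11001001) = 0b00001110.
Blocks that differ from the original plaintext: P[4].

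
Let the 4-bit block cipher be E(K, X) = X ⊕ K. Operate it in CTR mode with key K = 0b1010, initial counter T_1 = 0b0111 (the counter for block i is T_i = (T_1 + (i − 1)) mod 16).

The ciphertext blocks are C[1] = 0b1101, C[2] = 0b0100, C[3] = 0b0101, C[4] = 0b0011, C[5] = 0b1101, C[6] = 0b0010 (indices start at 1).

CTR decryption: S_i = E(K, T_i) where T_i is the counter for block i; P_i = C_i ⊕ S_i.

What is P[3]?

P[3]: T = 0b1001, S = E(K, T) = 0b0011; 0b0101 ⊕ 0b0011 = 0b0110.

P[3] = 0b0110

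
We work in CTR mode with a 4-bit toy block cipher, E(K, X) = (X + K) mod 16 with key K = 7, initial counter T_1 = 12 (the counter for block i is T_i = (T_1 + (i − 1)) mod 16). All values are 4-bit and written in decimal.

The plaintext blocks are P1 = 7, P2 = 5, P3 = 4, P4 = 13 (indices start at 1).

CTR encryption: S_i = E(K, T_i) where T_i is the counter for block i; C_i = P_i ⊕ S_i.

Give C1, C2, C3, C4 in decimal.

C1: T = 12, S = E(K, T) = 3; 7 ⊕ 3 = 4.
C2: T = 13, S = E(K, T) = 4; 5 ⊕ 4 = 1.
C3: T = 14, S = E(K, T) = 5; 4 ⊕ 5 = 1.
C4: T = 15, S = E(K, T) = 6; 13 ⊕ 6 = 11.

C1 = 4, C2 = 1, C3 = 1, C4 = 11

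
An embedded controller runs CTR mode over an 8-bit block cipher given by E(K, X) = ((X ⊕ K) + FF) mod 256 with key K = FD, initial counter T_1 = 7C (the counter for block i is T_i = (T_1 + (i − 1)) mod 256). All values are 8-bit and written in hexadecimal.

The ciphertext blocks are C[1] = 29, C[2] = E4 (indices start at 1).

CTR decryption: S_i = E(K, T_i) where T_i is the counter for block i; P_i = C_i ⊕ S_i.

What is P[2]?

P[2]: T = 7D, S = E(K, T) = 7F; E4 ⊕ 7F = 9B.

P[2] = 9B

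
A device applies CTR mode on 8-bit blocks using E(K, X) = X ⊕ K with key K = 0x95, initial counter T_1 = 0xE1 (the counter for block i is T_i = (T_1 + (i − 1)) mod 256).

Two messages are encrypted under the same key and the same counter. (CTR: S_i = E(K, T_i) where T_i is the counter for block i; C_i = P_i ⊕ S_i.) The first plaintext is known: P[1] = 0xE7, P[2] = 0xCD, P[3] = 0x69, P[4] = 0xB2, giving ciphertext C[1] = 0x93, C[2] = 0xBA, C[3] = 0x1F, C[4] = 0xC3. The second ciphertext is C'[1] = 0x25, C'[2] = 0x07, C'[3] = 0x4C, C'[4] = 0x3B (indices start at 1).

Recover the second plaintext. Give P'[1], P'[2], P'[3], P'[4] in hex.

P'[1] = 0x51, P'[2] = 0x70, P'[3] = 0x3A, P'[4] = 0x4A

In CTR with a reused counter, both messages share the same keystream S_i, so C_i ⊕ C'_i = P_i ⊕ P'_i and thus P'_i = P_i ⊕ C_i ⊕ C'_i.
P'[1]: 0xE7 ⊕ 0x93 ⊕ 0x25 = 0x51.
P'[2]: 0xCD ⊕ 0xBA ⊕ 0x07 = 0x70.
P'[3]: 0x69 ⊕ 0x1F ⊕ 0x4C = 0x3A.
P'[4]: 0xB2 ⊕ 0xC3 ⊕ 0x3B = 0x4A.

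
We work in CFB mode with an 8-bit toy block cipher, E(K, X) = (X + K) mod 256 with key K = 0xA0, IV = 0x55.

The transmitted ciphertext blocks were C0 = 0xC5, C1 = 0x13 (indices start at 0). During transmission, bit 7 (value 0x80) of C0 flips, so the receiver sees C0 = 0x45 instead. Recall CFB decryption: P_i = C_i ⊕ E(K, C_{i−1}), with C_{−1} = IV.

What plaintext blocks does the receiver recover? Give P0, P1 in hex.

P0 = 0xB0, P1 = 0xF6

Only C0 changed, to 0x45. In CFB, a change in C_i flips the same bit in P_i and garbles P_{i+1}. Decrypting the received ciphertext:
P0: E(K, 0x55) = 0xF5; 0x45 ⊕ 0xF5 = 0xB0.
P1: E(K, 0x45) = 0xE5; 0x13 ⊕ 0xE5 = 0xF6.
Blocks that differ from the original plaintext: P0, P1.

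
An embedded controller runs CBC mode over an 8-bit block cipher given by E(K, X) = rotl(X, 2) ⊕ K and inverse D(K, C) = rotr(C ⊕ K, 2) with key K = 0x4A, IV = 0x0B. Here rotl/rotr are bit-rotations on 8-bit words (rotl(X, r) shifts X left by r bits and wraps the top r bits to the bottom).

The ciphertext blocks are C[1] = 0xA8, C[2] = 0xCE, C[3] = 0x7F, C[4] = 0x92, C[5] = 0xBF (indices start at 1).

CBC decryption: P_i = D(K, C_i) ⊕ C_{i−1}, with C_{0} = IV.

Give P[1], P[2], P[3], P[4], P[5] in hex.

P[1]: D(K, 0xA8) = 0xB8; 0xB8 ⊕ 0x0B = 0xB3.
P[2]: D(K, 0xCE) = 0x21; 0x21 ⊕ 0xA8 = 0x89.
P[3]: D(K, 0x7F) = 0x4D; 0x4D ⊕ 0xCE = 0x83.
P[4]: D(K, 0x92) = 0x36; 0x36 ⊕ 0x7F = 0x49.
P[5]: D(K, 0xBF) = 0x7D; 0x7D ⊕ 0x92 = 0xEF.

P[1] = 0xB3, P[2] = 0x89, P[3] = 0x83, P[4] = 0x49, P[5] = 0xEF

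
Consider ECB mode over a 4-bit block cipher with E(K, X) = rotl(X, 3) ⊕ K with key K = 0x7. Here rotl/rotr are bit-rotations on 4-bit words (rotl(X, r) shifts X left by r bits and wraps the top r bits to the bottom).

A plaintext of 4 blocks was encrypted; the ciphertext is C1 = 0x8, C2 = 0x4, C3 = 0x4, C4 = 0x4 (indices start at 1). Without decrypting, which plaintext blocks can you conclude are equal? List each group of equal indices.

P2 = P3 = P4

ECB encrypts each block independently with the same key, so equal ciphertext blocks imply equal plaintext blocks.
C2 = C3 = C4 = 0x4, so P2 = P3 = P4.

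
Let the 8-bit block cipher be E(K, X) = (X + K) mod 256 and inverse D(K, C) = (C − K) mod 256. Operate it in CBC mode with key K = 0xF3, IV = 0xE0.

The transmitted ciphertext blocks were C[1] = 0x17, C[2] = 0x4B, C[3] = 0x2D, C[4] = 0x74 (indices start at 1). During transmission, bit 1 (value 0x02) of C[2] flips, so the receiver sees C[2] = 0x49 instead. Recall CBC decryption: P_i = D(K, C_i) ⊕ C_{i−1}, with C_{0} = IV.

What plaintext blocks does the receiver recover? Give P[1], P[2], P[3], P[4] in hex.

Only C[2] changed, to 0x49. In CBC, a change in C_i garbles P_i and flips the same bit in P_{i+1}. Decrypting the received ciphertext:
P[1]: D(K, 0x17) = 0x24; 0x24 ⊕ 0xE0 = 0xC4.
P[2]: D(K, 0x49) = 0x56; 0x56 ⊕ 0x17 = 0x41.
P[3]: D(K, 0x2D) = 0x3A; 0x3A ⊕ 0x49 = 0x73.
P[4]: D(K, 0x74) = 0x81; 0x81 ⊕ 0x2D = 0xAC.
Blocks that differ from the original plaintext: P[2], P[3].

P[1] = 0xC4, P[2] = 0x41, P[3] = 0x73, P[4] = 0xAC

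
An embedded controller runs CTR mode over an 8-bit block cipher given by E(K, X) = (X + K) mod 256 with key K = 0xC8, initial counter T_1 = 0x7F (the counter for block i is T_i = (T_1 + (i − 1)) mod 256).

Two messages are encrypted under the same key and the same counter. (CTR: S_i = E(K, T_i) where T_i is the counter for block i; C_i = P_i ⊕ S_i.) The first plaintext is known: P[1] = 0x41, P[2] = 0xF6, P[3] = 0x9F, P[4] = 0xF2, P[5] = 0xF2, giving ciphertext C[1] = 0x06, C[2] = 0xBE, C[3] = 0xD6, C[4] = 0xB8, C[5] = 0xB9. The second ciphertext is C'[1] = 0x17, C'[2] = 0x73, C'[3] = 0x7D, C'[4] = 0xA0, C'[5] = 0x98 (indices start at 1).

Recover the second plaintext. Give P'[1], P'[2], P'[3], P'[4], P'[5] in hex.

P'[1] = 0x50, P'[2] = 0x3B, P'[3] = 0x34, P'[4] = 0xEA, P'[5] = 0xD3

In CTR with a reused counter, both messages share the same keystream S_i, so C_i ⊕ C'_i = P_i ⊕ P'_i and thus P'_i = P_i ⊕ C_i ⊕ C'_i.
P'[1]: 0x41 ⊕ 0x06 ⊕ 0x17 = 0x50.
P'[2]: 0xF6 ⊕ 0xBE ⊕ 0x73 = 0x3B.
P'[3]: 0x9F ⊕ 0xD6 ⊕ 0x7D = 0x34.
P'[4]: 0xF2 ⊕ 0xB8 ⊕ 0xA0 = 0xEA.
P'[5]: 0xF2 ⊕ 0xB9 ⊕ 0x98 = 0xD3.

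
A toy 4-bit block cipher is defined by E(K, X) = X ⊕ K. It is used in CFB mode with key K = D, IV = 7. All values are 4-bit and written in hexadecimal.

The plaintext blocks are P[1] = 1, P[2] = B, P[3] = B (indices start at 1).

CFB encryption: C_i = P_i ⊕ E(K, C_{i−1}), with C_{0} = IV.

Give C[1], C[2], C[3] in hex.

C[1]: E(K, 7) = A; 1 ⊕ A = B.
C[2]: E(K, B) = 6; B ⊕ 6 = D.
C[3]: E(K, D) = 0; B ⊕ 0 = B.

C[1] = B, C[2] = D, C[3] = B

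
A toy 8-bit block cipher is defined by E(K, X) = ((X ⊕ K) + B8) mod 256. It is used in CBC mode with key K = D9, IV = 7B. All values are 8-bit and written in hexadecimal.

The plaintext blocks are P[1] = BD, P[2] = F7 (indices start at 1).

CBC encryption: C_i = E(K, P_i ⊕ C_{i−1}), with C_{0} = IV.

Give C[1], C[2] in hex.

C[1]: P[1] ⊕ 7B = C6; E(K, C6) = D7.
C[2]: P[2] ⊕ D7 = 20; E(K, 20) = B1.

C[1] = D7, C[2] = B1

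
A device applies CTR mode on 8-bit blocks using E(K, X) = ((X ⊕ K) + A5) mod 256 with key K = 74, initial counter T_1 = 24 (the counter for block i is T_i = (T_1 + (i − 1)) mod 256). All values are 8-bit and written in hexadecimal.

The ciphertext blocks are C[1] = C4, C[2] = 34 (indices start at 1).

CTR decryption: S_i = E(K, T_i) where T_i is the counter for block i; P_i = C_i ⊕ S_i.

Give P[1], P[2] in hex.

P[1]: T = 24, S = E(K, T) = F5; C4 ⊕ F5 = 31.
P[2]: T = 25, S = E(K, T) = F6; 34 ⊕ F6 = C2.

P[1] = 31, P[2] = C2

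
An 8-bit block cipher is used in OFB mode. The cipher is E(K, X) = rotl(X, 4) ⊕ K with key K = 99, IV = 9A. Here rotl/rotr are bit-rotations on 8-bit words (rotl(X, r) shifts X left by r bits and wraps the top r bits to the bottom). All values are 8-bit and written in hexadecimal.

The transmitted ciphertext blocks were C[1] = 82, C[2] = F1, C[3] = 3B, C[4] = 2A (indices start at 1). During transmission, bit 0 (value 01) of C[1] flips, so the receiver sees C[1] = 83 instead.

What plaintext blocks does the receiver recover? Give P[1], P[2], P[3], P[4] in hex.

P[1] = B3, P[2] = 6B, P[3] = 0B, P[4] = B0

OFB decryption: S_i = E(K, S_{i−1}) with S_{0} = IV; P_i = C_i ⊕ S_i.
Only C[1] changed, to 83. In OFB, a change in C_i flips the same bit in P_i only; the keystream is unaffected. Decrypting the received ciphertext:
P[1]: S = E(K, 9A) = 30; 83 ⊕ 30 = B3.
P[2]: S = E(K, 30) = 9A; F1 ⊕ 9A = 6B.
P[3]: S = E(K, 9A) = 30; 3B ⊕ 30 = 0B.
P[4]: S = E(K, 30) = 9A; 2A ⊕ 9A = B0.
Blocks that differ from the original plaintext: P[1].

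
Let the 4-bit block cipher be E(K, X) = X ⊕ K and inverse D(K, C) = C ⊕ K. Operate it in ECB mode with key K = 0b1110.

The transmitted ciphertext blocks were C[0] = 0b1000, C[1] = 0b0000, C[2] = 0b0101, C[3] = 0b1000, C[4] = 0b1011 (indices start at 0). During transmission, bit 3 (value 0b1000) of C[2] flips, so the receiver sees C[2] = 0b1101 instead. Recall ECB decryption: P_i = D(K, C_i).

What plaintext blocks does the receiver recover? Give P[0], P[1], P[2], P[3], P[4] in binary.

P[0] = 0b0110, P[1] = 0b1110, P[2] = 0b0011, P[3] = 0b0110, P[4] = 0b0101

Only C[2] changed, to 0b1101. In ECB, a change in C_i affects only P_i. Decrypting the received ciphertext:
P[0]: D(K, 0b1000) = 0b0110.
P[1]: D(K, 0b0000) = 0b1110.
P[2]: D(K, 0b1101) = 0b0011.
P[3]: D(K, 0b1000) = 0b0110.
P[4]: D(K, 0b1011) = 0b0101.
Blocks that differ from the original plaintext: P[2].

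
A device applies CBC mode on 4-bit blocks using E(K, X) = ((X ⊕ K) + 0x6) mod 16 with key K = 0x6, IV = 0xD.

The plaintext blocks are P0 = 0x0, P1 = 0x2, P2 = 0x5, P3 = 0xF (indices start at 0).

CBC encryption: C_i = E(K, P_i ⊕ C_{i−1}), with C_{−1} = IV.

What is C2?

C0: P0 ⊕ 0xD = 0xD; E(K, 0xD) = 0x1.
C1: P1 ⊕ 0x1 = 0x3; E(K, 0x3) = 0xB.
C2: P2 ⊕ 0xB = 0xE; E(K, 0xE) = 0xE.

C2 = 0xE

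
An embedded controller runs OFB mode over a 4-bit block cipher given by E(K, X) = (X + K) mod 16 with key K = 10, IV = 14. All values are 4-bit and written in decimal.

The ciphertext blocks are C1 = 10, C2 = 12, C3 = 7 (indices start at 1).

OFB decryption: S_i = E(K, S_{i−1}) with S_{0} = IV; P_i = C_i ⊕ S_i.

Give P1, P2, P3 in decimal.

P1 = 2, P2 = 14, P3 = 11

P1: S = E(K, 14) = 8; 10 ⊕ 8 = 2.
P2: S = E(K, 8) = 2; 12 ⊕ 2 = 14.
P3: S = E(K, 2) = 12; 7 ⊕ 12 = 11.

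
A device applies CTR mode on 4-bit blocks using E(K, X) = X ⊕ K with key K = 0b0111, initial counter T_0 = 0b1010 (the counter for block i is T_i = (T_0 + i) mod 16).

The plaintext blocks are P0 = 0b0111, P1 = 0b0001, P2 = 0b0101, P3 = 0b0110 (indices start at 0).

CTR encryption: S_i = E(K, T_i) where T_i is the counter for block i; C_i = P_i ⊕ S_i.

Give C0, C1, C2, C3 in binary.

C0: T = 0b1010, S = E(K, T) = 0b1101; 0b0111 ⊕ 0b1101 = 0b1010.
C1: T = 0b1011, S = E(K, T) = 0b1100; 0b0001 ⊕ 0b1100 = 0b1101.
C2: T = 0b1100, S = E(K, T) = 0b1011; 0b0101 ⊕ 0b1011 = 0b1110.
C3: T = 0b1101, S = E(K, T) = 0b1010; 0b0110 ⊕ 0b1010 = 0b1100.

C0 = 0b1010, C1 = 0b1101, C2 = 0b1110, C3 = 0b1100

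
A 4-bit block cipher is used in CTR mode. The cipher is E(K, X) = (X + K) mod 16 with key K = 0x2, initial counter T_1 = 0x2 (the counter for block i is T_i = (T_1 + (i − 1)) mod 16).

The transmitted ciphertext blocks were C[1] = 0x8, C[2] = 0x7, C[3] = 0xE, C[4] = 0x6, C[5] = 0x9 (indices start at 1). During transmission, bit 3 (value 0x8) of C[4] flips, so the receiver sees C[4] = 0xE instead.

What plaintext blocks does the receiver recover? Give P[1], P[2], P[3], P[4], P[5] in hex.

P[1] = 0xC, P[2] = 0x2, P[3] = 0x8, P[4] = 0x9, P[5] = 0x1

CTR decryption: S_i = E(K, T_i) where T_i is the counter for block i; P_i = C_i ⊕ S_i.
Only C[4] changed, to 0xE. In CTR, a change in C_i flips the same bit in P_i only; the keystream is unaffected. Decrypting the received ciphertext:
P[1]: T = 0x2, S = E(K, T) = 0x4; 0x8 ⊕ 0x4 = 0xC.
P[2]: T = 0x3, S = E(K, T) = 0x5; 0x7 ⊕ 0x5 = 0x2.
P[3]: T = 0x4, S = E(K, T) = 0x6; 0xE ⊕ 0x6 = 0x8.
P[4]: T = 0x5, S = E(K, T) = 0x7; 0xE ⊕ 0x7 = 0x9.
P[5]: T = 0x6, S = E(K, T) = 0x8; 0x9 ⊕ 0x8 = 0x1.
Blocks that differ from the original plaintext: P[4].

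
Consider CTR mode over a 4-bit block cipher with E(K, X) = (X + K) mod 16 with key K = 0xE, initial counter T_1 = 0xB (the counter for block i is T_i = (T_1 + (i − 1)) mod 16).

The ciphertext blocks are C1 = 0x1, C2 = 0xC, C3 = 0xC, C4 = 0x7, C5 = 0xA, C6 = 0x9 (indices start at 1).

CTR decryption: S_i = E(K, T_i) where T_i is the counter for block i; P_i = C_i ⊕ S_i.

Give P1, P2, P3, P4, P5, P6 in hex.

P1: T = 0xB, S = E(K, T) = 0x9; 0x1 ⊕ 0x9 = 0x8.
P2: T = 0xC, S = E(K, T) = 0xA; 0xC ⊕ 0xA = 0x6.
P3: T = 0xD, S = E(K, T) = 0xB; 0xC ⊕ 0xB = 0x7.
P4: T = 0xE, S = E(K, T) = 0xC; 0x7 ⊕ 0xC = 0xB.
P5: T = 0xF, S = E(K, T) = 0xD; 0xA ⊕ 0xD = 0x7.
P6: T = 0x0, S = E(K, T) = 0xE; 0x9 ⊕ 0xE = 0x7.

P1 = 0x8, P2 = 0x6, P3 = 0x7, P4 = 0xB, P5 = 0x7, P6 = 0x7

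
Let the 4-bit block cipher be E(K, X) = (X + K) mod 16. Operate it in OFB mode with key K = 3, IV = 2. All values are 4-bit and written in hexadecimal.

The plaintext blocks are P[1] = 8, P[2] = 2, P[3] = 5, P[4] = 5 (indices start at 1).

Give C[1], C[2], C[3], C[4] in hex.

OFB encryption: S_i = E(K, S_{i−1}) with S_{0} = IV; C_i = P_i ⊕ S_i.
C[1]: S = E(K, 2) = 5; 8 ⊕ 5 = D.
C[2]: S = E(K, 5) = 8; 2 ⊕ 8 = A.
C[3]: S = E(K, 8) = B; 5 ⊕ B = E.
C[4]: S = E(K, B) = E; 5 ⊕ E = B.

C[1] = D, C[2] = A, C[3] = E, C[4] = B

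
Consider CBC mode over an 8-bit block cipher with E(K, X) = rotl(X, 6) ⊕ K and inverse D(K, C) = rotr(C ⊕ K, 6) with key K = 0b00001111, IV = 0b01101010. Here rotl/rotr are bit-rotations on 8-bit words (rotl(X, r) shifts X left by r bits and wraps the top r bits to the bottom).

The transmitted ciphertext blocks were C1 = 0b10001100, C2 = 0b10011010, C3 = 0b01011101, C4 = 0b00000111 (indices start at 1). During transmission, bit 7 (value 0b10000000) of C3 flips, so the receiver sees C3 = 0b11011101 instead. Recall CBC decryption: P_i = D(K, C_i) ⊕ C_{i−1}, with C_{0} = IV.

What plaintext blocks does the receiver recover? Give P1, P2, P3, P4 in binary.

P1 = 0b01100100, P2 = 0b11011010, P3 = 0b11010001, P4 = 0b11111101

Only C3 changed, to 0b11011101. In CBC, a change in C_i garbles P_i and flips the same bit in P_{i+1}. Decrypting the received ciphertext:
P1: D(K, 0b10001100) = 0b00001110; 0b00001110 ⊕ 0b01101010 = 0b01100100.
P2: D(K, 0b10011010) = 0b01010110; 0b01010110 ⊕ 0b10001100 = 0b11011010.
P3: D(K, 0b11011101) = 0b01001011; 0b01001011 ⊕ 0b10011010 = 0b11010001.
P4: D(K, 0b00000111) = 0b00100000; 0b00100000 ⊕ 0b11011101 = 0b11111101.
Blocks that differ from the original plaintext: P3, P4.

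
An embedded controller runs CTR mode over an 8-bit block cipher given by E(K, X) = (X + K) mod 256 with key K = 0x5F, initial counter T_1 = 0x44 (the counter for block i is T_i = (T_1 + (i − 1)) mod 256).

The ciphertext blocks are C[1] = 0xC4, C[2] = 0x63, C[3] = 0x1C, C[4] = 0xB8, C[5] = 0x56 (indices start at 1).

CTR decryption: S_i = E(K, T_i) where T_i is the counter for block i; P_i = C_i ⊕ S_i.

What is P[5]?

P[5] = 0xF1

P[5]: T = 0x48, S = E(K, T) = 0xA7; 0x56 ⊕ 0xA7 = 0xF1.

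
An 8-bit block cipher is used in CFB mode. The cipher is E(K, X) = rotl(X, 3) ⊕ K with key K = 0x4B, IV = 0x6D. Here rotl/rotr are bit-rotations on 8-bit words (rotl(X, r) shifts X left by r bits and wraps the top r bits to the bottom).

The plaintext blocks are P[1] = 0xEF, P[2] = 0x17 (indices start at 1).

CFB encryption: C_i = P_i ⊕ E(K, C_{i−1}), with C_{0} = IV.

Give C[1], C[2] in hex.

C[1]: E(K, 0x6D) = 0x20; 0xEF ⊕ 0x20 = 0xCF.
C[2]: E(K, 0xCF) = 0x35; 0x17 ⊕ 0x35 = 0x22.

C[1] = 0xCF, C[2] = 0x22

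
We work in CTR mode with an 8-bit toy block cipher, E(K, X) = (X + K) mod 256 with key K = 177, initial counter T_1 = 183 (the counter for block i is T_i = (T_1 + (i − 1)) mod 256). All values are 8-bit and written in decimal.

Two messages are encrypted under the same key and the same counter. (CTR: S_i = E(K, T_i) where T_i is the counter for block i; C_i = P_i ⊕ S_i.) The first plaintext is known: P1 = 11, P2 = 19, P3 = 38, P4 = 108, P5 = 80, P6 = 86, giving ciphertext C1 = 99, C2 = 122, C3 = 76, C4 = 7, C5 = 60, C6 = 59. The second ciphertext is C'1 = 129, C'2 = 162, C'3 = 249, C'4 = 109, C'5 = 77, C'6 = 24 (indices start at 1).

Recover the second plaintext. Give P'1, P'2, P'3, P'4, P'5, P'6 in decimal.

In CTR with a reused counter, both messages share the same keystream S_i, so C_i ⊕ C'_i = P_i ⊕ P'_i and thus P'_i = P_i ⊕ C_i ⊕ C'_i.
P'1: 11 ⊕ 99 ⊕ 129 = 233.
P'2: 19 ⊕ 122 ⊕ 162 = 203.
P'3: 38 ⊕ 76 ⊕ 249 = 147.
P'4: 108 ⊕ 7 ⊕ 109 = 6.
P'5: 80 ⊕ 60 ⊕ 77 = 33.
P'6: 86 ⊕ 59 ⊕ 24 = 117.

P'1 = 233, P'2 = 203, P'3 = 147, P'4 = 6, P'5 = 33, P'6 = 117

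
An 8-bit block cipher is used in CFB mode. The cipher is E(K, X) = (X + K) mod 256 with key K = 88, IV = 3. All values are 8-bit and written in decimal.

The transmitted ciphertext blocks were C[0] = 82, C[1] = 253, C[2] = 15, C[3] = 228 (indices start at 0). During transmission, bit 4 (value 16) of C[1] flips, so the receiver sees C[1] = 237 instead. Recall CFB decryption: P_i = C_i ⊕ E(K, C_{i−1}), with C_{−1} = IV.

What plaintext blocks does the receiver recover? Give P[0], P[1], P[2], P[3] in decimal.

Only C[1] changed, to 237. In CFB, a change in C_i flips the same bit in P_i and garbles P_{i+1}. Decrypting the received ciphertext:
P[0]: E(K, 3) = 91; 82 ⊕ 91 = 9.
P[1]: E(K, 82) = 170; 237 ⊕ 170 = 71.
P[2]: E(K, 237) = 69; 15 ⊕ 69 = 74.
P[3]: E(K, 15) = 103; 228 ⊕ 103 = 131.
Blocks that differ from the original plaintext: P[1], P[2].

P[0] = 9, P[1] = 71, P[2] = 74, P[3] = 131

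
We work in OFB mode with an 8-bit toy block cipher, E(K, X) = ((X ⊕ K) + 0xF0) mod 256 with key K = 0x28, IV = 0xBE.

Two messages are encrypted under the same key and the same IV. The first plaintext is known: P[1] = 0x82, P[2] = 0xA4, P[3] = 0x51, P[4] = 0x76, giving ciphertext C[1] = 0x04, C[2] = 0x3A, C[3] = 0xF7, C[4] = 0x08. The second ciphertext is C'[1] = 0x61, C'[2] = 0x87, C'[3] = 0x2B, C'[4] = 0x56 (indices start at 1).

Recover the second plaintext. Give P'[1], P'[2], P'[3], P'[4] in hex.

P'[1] = 0xE7, P'[2] = 0x19, P'[3] = 0x8D, P'[4] = 0x28

In OFB with a reused IV, both messages share the same keystream S_i, so C_i ⊕ C'_i = P_i ⊕ P'_i and thus P'_i = P_i ⊕ C_i ⊕ C'_i.
P'[1]: 0x82 ⊕ 0x04 ⊕ 0x61 = 0xE7.
P'[2]: 0xA4 ⊕ 0x3A ⊕ 0x87 = 0x19.
P'[3]: 0x51 ⊕ 0xF7 ⊕ 0x2B = 0x8D.
P'[4]: 0x76 ⊕ 0x08 ⊕ 0x56 = 0x28.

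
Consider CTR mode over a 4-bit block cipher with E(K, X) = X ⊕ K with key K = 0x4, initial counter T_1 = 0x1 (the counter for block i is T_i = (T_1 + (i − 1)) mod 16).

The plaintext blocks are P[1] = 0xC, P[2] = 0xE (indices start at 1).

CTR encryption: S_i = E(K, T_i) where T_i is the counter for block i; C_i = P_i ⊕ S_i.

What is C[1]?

C[1] = 0x9

C[1]: T = 0x1, S = E(K, T) = 0x5; 0xC ⊕ 0x5 = 0x9.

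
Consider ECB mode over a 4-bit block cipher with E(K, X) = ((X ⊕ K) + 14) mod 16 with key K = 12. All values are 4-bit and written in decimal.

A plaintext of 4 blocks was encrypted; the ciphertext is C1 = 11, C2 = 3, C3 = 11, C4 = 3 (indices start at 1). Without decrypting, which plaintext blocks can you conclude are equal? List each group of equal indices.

P1 = P3; P2 = P4

ECB encrypts each block independently with the same key, so equal ciphertext blocks imply equal plaintext blocks.
C1 = C3 = 11, so P1 = P3.
C2 = C4 = 3, so P2 = P4.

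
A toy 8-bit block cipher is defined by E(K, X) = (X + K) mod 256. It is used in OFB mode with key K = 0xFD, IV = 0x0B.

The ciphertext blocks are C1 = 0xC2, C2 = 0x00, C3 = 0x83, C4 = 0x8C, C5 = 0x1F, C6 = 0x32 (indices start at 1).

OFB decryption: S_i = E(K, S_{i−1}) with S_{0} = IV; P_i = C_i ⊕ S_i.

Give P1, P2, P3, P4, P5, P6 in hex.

P1 = 0xCA, P2 = 0x05, P3 = 0x81, P4 = 0x73, P5 = 0xE3, P6 = 0xCB

P1: S = E(K, 0x0B) = 0x08; 0xC2 ⊕ 0x08 = 0xCA.
P2: S = E(K, 0x08) = 0x05; 0x00 ⊕ 0x05 = 0x05.
P3: S = E(K, 0x05) = 0x02; 0x83 ⊕ 0x02 = 0x81.
P4: S = E(K, 0x02) = 0xFF; 0x8C ⊕ 0xFF = 0x73.
P5: S = E(K, 0xFF) = 0xFC; 0x1F ⊕ 0xFC = 0xE3.
P6: S = E(K, 0xFC) = 0xF9; 0x32 ⊕ 0xF9 = 0xCB.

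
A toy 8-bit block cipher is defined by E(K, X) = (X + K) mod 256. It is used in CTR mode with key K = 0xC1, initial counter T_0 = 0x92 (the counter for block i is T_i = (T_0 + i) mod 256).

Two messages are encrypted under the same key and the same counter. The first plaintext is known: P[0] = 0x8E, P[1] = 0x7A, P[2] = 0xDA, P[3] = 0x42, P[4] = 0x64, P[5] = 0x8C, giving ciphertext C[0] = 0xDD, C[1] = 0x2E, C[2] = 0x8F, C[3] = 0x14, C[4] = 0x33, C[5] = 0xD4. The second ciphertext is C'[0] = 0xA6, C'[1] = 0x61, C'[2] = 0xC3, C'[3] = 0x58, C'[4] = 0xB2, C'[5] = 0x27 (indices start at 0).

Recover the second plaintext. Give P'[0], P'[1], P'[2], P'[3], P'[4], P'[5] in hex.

In CTR with a reused counter, both messages share the same keystream S_i, so C_i ⊕ C'_i = P_i ⊕ P'_i and thus P'_i = P_i ⊕ C_i ⊕ C'_i.
P'[0]: 0x8E ⊕ 0xDD ⊕ 0xA6 = 0xF5.
P'[1]: 0x7A ⊕ 0x2E ⊕ 0x61 = 0x35.
P'[2]: 0xDA ⊕ 0x8F ⊕ 0xC3 = 0x96.
P'[3]: 0x42 ⊕ 0x14 ⊕ 0x58 = 0x0E.
P'[4]: 0x64 ⊕ 0x33 ⊕ 0xB2 = 0xE5.
P'[5]: 0x8C ⊕ 0xD4 ⊕ 0x27 = 0x7F.

P'[0] = 0xF5, P'[1] = 0x35, P'[2] = 0x96, P'[3] = 0x0E, P'[4] = 0xE5, P'[5] = 0x7F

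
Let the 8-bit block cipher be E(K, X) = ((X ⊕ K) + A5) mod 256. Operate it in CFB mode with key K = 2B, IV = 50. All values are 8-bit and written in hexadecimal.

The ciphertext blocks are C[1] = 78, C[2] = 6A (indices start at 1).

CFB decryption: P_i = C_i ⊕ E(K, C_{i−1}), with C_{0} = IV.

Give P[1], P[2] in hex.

P[1] = 58, P[2] = 92

P[1]: E(K, 50) = 20; 78 ⊕ 20 = 58.
P[2]: E(K, 78) = F8; 6A ⊕ F8 = 92.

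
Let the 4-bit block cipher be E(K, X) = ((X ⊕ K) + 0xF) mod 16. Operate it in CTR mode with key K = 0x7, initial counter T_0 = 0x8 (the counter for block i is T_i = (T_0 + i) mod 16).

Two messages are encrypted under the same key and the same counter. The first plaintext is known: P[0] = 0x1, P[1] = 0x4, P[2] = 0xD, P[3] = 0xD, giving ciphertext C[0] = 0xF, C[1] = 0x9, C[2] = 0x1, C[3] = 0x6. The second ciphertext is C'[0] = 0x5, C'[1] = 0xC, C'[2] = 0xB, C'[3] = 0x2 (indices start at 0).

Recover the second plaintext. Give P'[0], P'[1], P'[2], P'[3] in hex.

In CTR with a reused counter, both messages share the same keystream S_i, so C_i ⊕ C'_i = P_i ⊕ P'_i and thus P'_i = P_i ⊕ C_i ⊕ C'_i.
P'[0]: 0x1 ⊕ 0xF ⊕ 0x5 = 0xB.
P'[1]: 0x4 ⊕ 0x9 ⊕ 0xC = 0x1.
P'[2]: 0xD ⊕ 0x1 ⊕ 0xB = 0x7.
P'[3]: 0xD ⊕ 0x6 ⊕ 0x2 = 0x9.

P'[0] = 0xB, P'[1] = 0x1, P'[2] = 0x7, P'[3] = 0x9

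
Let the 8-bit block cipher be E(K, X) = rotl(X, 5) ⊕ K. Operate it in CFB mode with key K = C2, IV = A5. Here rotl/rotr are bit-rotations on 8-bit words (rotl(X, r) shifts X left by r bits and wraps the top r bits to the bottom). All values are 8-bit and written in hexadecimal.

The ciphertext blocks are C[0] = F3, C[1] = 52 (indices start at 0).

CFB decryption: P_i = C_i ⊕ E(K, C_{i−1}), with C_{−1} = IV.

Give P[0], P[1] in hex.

P[0]: E(K, A5) = 76; F3 ⊕ 76 = 85.
P[1]: E(K, F3) = BC; 52 ⊕ BC = EE.

P[0] = 85, P[1] = EE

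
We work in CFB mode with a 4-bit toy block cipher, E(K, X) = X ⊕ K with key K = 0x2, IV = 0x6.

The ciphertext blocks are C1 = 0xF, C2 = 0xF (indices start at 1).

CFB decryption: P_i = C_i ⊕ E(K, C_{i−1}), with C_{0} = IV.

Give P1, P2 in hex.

P1 = 0xB, P2 = 0x2

P1: E(K, 0x6) = 0x4; 0xF ⊕ 0x4 = 0xB.
P2: E(K, 0xF) = 0xD; 0xF ⊕ 0xD = 0x2.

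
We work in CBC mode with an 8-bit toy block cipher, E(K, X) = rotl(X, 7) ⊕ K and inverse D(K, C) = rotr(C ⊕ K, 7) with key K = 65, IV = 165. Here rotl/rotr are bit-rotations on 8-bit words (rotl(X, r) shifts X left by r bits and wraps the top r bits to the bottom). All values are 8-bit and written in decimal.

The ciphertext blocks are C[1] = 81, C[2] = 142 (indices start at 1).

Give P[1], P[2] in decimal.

P[1] = 133, P[2] = 206

CBC decryption: P_i = D(K, C_i) ⊕ C_{i−1}, with C_{0} = IV.
P[1]: D(K, 81) = 32; 32 ⊕ 165 = 133.
P[2]: D(K, 142) = 159; 159 ⊕ 81 = 206.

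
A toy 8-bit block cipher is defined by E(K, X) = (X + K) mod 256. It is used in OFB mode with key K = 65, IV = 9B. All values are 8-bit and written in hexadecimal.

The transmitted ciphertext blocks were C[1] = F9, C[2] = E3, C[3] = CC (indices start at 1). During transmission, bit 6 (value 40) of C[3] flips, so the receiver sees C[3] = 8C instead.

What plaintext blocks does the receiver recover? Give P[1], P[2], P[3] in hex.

OFB decryption: S_i = E(K, S_{i−1}) with S_{0} = IV; P_i = C_i ⊕ S_i.
Only C[3] changed, to 8C. In OFB, a change in C_i flips the same bit in P_i only; the keystream is unaffected. Decrypting the received ciphertext:
P[1]: S = E(K, 9B) = 00; F9 ⊕ 00 = F9.
P[2]: S = E(K, 00) = 65; E3 ⊕ 65 = 86.
P[3]: S = E(K, 65) = CA; 8C ⊕ CA = 46.
Blocks that differ from the original plaintext: P[3].

P[1] = F9, P[2] = 86, P[3] = 46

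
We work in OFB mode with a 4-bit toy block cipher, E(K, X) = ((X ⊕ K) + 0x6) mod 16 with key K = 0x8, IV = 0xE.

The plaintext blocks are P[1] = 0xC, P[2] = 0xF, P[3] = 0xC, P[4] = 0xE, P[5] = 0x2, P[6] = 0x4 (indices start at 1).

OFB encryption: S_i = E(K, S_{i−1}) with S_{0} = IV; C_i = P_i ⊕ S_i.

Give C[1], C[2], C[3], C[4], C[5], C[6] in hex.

C[1] = 0x0, C[2] = 0x5, C[3] = 0x4, C[4] = 0x8, C[5] = 0x6, C[6] = 0x6

C[1]: S = E(K, 0xE) = 0xC; 0xC ⊕ 0xC = 0x0.
C[2]: S = E(K, 0xC) = 0xA; 0xF ⊕ 0xA = 0x5.
C[3]: S = E(K, 0xA) = 0x8; 0xC ⊕ 0x8 = 0x4.
C[4]: S = E(K, 0x8) = 0x6; 0xE ⊕ 0x6 = 0x8.
C[5]: S = E(K, 0x6) = 0x4; 0x2 ⊕ 0x4 = 0x6.
C[6]: S = E(K, 0x4) = 0x2; 0x4 ⊕ 0x2 = 0x6.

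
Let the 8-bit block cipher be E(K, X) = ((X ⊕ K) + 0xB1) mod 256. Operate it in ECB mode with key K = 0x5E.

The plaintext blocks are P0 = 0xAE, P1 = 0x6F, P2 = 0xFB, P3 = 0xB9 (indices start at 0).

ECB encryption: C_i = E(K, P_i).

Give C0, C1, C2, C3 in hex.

C0 = 0xA1, C1 = 0xE2, C2 = 0x56, C3 = 0x98

C0: E(K, 0xAE) = 0xA1.
C1: E(K, 0x6F) = 0xE2.
C2: E(K, 0xFB) = 0x56.
C3: E(K, 0xB9) = 0x98.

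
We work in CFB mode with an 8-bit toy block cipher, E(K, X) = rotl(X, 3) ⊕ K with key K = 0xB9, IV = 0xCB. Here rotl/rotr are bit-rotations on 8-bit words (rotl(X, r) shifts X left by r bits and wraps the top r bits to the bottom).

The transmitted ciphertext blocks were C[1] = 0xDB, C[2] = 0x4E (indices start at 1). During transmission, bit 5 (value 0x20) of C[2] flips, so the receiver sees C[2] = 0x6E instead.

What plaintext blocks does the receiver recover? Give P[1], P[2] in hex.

P[1] = 0x3C, P[2] = 0x09

CFB decryption: P_i = C_i ⊕ E(K, C_{i−1}), with C_{0} = IV.
Only C[2] changed, to 0x6E. In CFB, a change in C_i flips the same bit in P_i and garbles P_{i+1}. Decrypting the received ciphertext:
P[1]: E(K, 0xCB) = 0xE7; 0xDB ⊕ 0xE7 = 0x3C.
P[2]: E(K, 0xDB) = 0x67; 0x6E ⊕ 0x67 = 0x09.
Blocks that differ from the original plaintext: P[2].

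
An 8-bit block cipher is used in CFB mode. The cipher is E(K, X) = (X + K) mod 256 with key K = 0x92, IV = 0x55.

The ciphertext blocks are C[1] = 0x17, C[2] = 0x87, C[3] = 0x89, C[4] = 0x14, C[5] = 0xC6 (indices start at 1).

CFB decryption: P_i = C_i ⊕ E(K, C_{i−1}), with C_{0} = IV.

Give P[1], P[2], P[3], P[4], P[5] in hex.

P[1] = 0xF0, P[2] = 0x2E, P[3] = 0x90, P[4] = 0x0F, P[5] = 0x60

P[1]: E(K, 0x55) = 0xE7; 0x17 ⊕ 0xE7 = 0xF0.
P[2]: E(K, 0x17) = 0xA9; 0x87 ⊕ 0xA9 = 0x2E.
P[3]: E(K, 0x87) = 0x19; 0x89 ⊕ 0x19 = 0x90.
P[4]: E(K, 0x89) = 0x1B; 0x14 ⊕ 0x1B = 0x0F.
P[5]: E(K, 0x14) = 0xA6; 0xC6 ⊕ 0xA6 = 0x60.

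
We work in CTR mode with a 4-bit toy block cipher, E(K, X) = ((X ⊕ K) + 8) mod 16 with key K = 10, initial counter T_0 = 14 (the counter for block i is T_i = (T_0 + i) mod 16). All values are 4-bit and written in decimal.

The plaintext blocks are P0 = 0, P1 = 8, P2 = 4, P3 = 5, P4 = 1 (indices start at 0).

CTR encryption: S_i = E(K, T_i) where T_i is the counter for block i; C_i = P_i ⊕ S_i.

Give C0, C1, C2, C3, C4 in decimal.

C0: T = 14, S = E(K, T) = 12; 0 ⊕ 12 = 12.
C1: T = 15, S = E(K, T) = 13; 8 ⊕ 13 = 5.
C2: T = 0, S = E(K, T) = 2; 4 ⊕ 2 = 6.
C3: T = 1, S = E(K, T) = 3; 5 ⊕ 3 = 6.
C4: T = 2, S = E(K, T) = 0; 1 ⊕ 0 = 1.

C0 = 12, C1 = 5, C2 = 6, C3 = 6, C4 = 1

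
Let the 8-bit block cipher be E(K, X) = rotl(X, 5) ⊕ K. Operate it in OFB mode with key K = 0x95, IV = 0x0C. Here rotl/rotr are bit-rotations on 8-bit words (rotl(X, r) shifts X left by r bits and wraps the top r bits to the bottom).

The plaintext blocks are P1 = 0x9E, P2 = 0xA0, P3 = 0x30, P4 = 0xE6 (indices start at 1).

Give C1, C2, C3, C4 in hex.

OFB encryption: S_i = E(K, S_{i−1}) with S_{0} = IV; C_i = P_i ⊕ S_i.
C1: S = E(K, 0x0C) = 0x14; 0x9E ⊕ 0x14 = 0x8A.
C2: S = E(K, 0x14) = 0x17; 0xA0 ⊕ 0x17 = 0xB7.
C3: S = E(K, 0x17) = 0x77; 0x30 ⊕ 0x77 = 0x47.
C4: S = E(K, 0x77) = 0x7B; 0xE6 ⊕ 0x7B = 0x9D.

C1 = 0x8A, C2 = 0xB7, C3 = 0x47, C4 = 0x9D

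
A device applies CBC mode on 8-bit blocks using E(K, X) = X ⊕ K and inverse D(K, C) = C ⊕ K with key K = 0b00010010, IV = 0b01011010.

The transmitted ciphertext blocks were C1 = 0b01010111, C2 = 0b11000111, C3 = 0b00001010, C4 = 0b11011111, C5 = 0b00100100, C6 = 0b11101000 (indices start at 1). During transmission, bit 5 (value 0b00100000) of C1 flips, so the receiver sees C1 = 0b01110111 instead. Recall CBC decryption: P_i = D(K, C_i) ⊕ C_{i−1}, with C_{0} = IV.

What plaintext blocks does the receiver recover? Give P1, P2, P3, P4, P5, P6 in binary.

Only C1 changed, to 0b01110111. In CBC, a change in C_i garbles P_i and flips the same bit in P_{i+1}. Decrypting the received ciphertext:
P1: D(K, 0b01110111) = 0b01100101; 0b01100101 ⊕ 0b01011010 = 0b00111111.
P2: D(K, 0b11000111) = 0b11010101; 0b11010101 ⊕ 0b01110111 = 0b10100010.
P3: D(K, 0b00001010) = 0b00011000; 0b00011000 ⊕ 0b11000111 = 0b11011111.
P4: D(K, 0b11011111) = 0b11001101; 0b11001101 ⊕ 0b00001010 = 0b11000111.
P5: D(K, 0b00100100) = 0b00110110; 0b00110110 ⊕ 0b11011111 = 0b11101001.
P6: D(K, 0b11101000) = 0b11111010; 0b11111010 ⊕ 0b00100100 = 0b11011110.
Blocks that differ from the original plaintext: P1, P2.

P1 = 0b00111111, P2 = 0b10100010, P3 = 0b11011111, P4 = 0b11000111, P5 = 0b11101001, P6 = 0b11011110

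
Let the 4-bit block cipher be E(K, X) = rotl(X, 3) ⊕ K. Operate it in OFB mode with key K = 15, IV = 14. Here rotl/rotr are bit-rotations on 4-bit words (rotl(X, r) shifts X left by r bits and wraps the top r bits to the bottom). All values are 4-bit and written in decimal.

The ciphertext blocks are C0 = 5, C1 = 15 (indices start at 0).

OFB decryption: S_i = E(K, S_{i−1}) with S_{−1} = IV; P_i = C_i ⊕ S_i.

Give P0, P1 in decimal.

P0 = 13, P1 = 4

P0: S = E(K, 14) = 8; 5 ⊕ 8 = 13.
P1: S = E(K, 8) = 11; 15 ⊕ 11 = 4.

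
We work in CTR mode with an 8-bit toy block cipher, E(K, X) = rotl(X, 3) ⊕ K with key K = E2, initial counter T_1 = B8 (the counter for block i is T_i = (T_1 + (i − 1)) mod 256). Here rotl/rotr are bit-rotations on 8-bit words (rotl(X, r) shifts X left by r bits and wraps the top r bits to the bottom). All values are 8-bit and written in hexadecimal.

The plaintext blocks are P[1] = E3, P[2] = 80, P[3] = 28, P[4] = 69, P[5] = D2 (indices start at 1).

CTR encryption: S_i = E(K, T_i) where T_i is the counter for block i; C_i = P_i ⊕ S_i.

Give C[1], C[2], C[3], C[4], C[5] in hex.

C[1]: T = B8, S = E(K, T) = 27; E3 ⊕ 27 = C4.
C[2]: T = B9, S = E(K, T) = 2F; 80 ⊕ 2F = AF.
C[3]: T = BA, S = E(K, T) = 37; 28 ⊕ 37 = 1F.
C[4]: T = BB, S = E(K, T) = 3F; 69 ⊕ 3F = 56.
C[5]: T = BC, S = E(K, T) = 07; D2 ⊕ 07 = D5.

C[1] = C4, C[2] = AF, C[3] = 1F, C[4] = 56, C[5] = D5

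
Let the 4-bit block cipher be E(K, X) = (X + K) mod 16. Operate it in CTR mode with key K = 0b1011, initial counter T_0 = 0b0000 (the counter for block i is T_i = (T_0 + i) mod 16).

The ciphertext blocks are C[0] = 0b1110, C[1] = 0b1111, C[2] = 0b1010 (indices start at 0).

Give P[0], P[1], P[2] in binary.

P[0] = 0b0101, P[1] = 0b0011, P[2] = 0b0111

CTR decryption: S_i = E(K, T_i) where T_i is the counter for block i; P_i = C_i ⊕ S_i.
P[0]: T = 0b0000, S = E(K, T) = 0b1011; 0b1110 ⊕ 0b1011 = 0b0101.
P[1]: T = 0b0001, S = E(K, T) = 0b1100; 0b1111 ⊕ 0b1100 = 0b0011.
P[2]: T = 0b0010, S = E(K, T) = 0b1101; 0b1010 ⊕ 0b1101 = 0b0111.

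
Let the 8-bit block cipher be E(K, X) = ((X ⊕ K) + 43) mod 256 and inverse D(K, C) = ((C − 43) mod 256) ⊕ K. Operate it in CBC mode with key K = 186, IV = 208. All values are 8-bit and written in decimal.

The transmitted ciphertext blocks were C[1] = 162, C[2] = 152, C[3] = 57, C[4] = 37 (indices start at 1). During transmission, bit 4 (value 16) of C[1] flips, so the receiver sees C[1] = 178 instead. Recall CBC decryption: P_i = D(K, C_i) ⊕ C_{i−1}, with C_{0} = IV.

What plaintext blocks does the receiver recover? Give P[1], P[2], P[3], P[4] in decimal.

P[1] = 237, P[2] = 101, P[3] = 44, P[4] = 121

Only C[1] changed, to 178. In CBC, a change in C_i garbles P_i and flips the same bit in P_{i+1}. Decrypting the received ciphertext:
P[1]: D(K, 178) = 61; 61 ⊕ 208 = 237.
P[2]: D(K, 152) = 215; 215 ⊕ 178 = 101.
P[3]: D(K, 57) = 180; 180 ⊕ 152 = 44.
P[4]: D(K, 37) = 64; 64 ⊕ 57 = 121.
Blocks that differ from the original plaintext: P[1], P[2].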